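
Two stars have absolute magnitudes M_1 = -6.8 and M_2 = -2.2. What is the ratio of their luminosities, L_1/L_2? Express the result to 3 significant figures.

ΔM = M_1 − M_2 = -4.6
L_1/L_2 = 10^(−0.4 ΔM) = 10^1.840 = 69.18

L_1/L_2 ≈ 69.2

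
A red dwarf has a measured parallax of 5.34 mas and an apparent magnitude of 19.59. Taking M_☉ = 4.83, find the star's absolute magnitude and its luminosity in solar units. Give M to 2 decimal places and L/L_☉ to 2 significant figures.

M ≈ 13.23; L/L_☉ ≈ 4.4×10^-4

d = 1/p = 1000/5.34 mas = 187.3 pc
M = m − 5 log₁₀ d + 5 = 19.59 − 5·2.2725 + 5 = 13.228
M − M_☉ = 13.228 − 4.83 = 8.398
L/L_☉ = 10^(−0.4 × 8.398) = 4.374×10^-4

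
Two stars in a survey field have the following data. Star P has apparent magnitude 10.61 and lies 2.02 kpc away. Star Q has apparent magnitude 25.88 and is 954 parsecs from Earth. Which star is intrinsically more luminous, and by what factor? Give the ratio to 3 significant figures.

Star P: d = 2.02 kpc = 2020 pc
Star P: M = m − 5 log₁₀ d + 5 = 10.61 − 5·3.3054 + 5 = -0.917
Star Q: M = m − 5 log₁₀ d + 5 = 25.88 − 5·2.9795 + 5 = 15.982
ΔM = M_P − M_Q = -0.917 − (15.982) = -16.899; smaller M is more luminous → Star P.
L ratio = 10^(0.4 |ΔM|) = 10^6.760 = 5.749×10^6

Star P is more luminous, by a factor of 5.75×10^6.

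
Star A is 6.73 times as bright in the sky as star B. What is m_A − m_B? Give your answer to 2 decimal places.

m_A − m_B ≈ -2.07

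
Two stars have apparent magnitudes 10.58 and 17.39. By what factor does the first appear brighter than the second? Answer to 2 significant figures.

530

Magnitude difference = -6.81
Flux ratio = 10^(−0.4 Δm) = 10^(−0.4 × -6.81) = 10^2.724 = 529.7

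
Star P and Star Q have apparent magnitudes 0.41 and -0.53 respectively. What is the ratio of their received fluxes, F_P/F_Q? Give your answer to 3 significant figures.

F_P/F_Q ≈ 0.421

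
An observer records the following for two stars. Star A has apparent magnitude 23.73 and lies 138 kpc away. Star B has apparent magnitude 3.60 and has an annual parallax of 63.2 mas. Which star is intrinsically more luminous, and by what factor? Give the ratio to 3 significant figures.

Star B is more luminous, by a factor of 1.48.

Star A: d = 138 kpc = 138000 pc
Star A: M = m − 5 log₁₀ d + 5 = 23.73 − 5·5.1399 + 5 = 3.031
Star B: p = 63.2 mas = 0.0632″ → d = 1/p = 15.82 pc
Star B: M = m − 5 log₁₀ d + 5 = 3.60 − 5·1.1993 + 5 = 2.604
ΔM = M_A − M_B = 3.031 − (2.604) = 0.427; smaller M is more luminous → Star B.
L ratio = 10^(0.4 |ΔM|) = 10^0.171 = 1.482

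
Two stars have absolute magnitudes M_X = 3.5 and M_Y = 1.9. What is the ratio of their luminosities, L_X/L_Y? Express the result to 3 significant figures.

ΔM = M_X − M_Y = 1.6
L_X/L_Y = 10^(−0.4 ΔM) = 10^-0.640 = 0.2291

L_X/L_Y ≈ 0.229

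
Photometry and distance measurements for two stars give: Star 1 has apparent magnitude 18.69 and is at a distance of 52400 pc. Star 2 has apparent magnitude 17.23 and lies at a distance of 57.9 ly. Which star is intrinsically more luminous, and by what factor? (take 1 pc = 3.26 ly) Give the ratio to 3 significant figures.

Star 1 is more luminous, by a factor of 2.27×10^6.

Star 1: M = m − 5 log₁₀ d + 5 = 18.69 − 5·4.7193 + 5 = 0.093
Star 2: d = 57.9 ly / 3.26 = 17.76 pc
Star 2: M = m − 5 log₁₀ d + 5 = 17.23 − 5·1.2495 + 5 = 15.983
ΔM = M_1 − M_2 = 0.093 − (15.983) = -15.889; smaller M is more luminous → Star 1.
L ratio = 10^(0.4 |ΔM|) = 10^6.356 = 2.269×10^6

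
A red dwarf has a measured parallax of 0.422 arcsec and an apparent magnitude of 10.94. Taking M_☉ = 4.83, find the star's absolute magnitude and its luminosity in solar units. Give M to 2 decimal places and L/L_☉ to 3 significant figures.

M ≈ 14.07; L/L_☉ ≈ 2.02×10^-4

d = 1/p = 1/0.422″ = 2.370 pc
M = m − 5 log₁₀ d + 5 = 10.94 − 5·0.3747 + 5 = 14.067
M − M_☉ = 14.067 − 4.83 = 9.237
L/L_☉ = 10^(−0.4 × 9.237) = 2.020×10^-4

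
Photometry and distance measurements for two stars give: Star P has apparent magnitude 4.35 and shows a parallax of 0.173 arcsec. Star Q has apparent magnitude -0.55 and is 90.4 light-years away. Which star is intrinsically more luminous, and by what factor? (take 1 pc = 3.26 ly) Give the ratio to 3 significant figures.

Star Q is more luminous, by a factor of 2100.

Star P: d = 1/p = 1/0.173″ = 5.780 pc
Star P: M = m − 5 log₁₀ d + 5 = 4.35 − 5·0.7620 + 5 = 5.540
Star Q: d = 90.4 ly / 3.26 = 27.73 pc
Star Q: M = m − 5 log₁₀ d + 5 = -0.55 − 5·1.4430 + 5 = -2.765
ΔM = M_P − M_Q = 5.540 − (-2.765) = 8.305; smaller M is more luminous → Star Q.
L ratio = 10^(0.4 |ΔM|) = 10^3.322 = 2099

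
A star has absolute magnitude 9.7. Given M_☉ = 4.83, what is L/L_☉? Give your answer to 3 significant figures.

M − M_☉ = 9.7 − 4.83 = 4.870
L/L_☉ = 10^(−0.4 (M − M_☉)) = 10^-1.948 = 0.01127

L/L_☉ ≈ 0.0113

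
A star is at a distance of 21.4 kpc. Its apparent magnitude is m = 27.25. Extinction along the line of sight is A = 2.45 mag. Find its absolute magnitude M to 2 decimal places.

d = 21.4 kpc = 21400 pc
5 log₁₀(d/10 pc) = 5 log₁₀(21400) − 5 = 16.652
M = m − 5 log₁₀(d/10) − A = 27.25 − 16.652 − 2.45 = 8.148

M ≈ 8.15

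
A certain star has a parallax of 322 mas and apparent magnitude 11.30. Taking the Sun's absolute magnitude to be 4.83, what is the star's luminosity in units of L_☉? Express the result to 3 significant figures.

L/L_☉ ≈ 2.49×10^-4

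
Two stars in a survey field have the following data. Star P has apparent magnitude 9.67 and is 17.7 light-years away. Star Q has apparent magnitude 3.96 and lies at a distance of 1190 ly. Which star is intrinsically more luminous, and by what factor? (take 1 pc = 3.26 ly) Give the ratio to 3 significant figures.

Star Q is more luminous, by a factor of 869000.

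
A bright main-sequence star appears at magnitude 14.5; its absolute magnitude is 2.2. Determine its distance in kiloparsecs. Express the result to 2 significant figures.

d ≈ 2.9 kpc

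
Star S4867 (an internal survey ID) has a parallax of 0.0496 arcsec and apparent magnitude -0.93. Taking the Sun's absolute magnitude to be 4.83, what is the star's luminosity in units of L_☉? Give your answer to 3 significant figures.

d = 1/p = 1/0.0496″ = 20.16 pc
M = m − 5 log₁₀ d + 5 = -0.93 − 5·1.3045 + 5 = -2.453
M − M_☉ = -2.453 − 4.83 = -7.283
L/L_☉ = 10^(−0.4 × -7.283) = 818.5

L/L_☉ ≈ 819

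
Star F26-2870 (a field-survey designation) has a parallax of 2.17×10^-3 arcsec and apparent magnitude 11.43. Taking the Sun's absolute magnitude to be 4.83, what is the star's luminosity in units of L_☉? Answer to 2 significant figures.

L/L_☉ ≈ 4.9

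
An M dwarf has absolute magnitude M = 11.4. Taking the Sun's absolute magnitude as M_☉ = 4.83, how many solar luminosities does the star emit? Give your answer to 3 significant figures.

L/L_☉ ≈ 2.36×10^-3

M − M_☉ = 11.4 − 4.83 = 6.570
L/L_☉ = 10^(−0.4 (M − M_☉)) = 10^-2.628 = 2.355×10^-3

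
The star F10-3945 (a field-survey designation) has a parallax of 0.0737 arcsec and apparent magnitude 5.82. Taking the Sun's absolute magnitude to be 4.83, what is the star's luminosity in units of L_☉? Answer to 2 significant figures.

L/L_☉ ≈ 0.74

d = 1/p = 1/0.0737″ = 13.57 pc
M = m − 5 log₁₀ d + 5 = 5.82 − 5·1.1325 + 5 = 5.157
M − M_☉ = 5.157 − 4.83 = 0.327
L/L_☉ = 10^(−0.4 × 0.327) = 0.7397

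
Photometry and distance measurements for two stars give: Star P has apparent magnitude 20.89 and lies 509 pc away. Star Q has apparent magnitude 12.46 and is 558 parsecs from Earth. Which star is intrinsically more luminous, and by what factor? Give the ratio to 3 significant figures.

Star Q is more luminous, by a factor of 2830.

Star P: M = m − 5 log₁₀ d + 5 = 20.89 − 5·2.7067 + 5 = 12.356
Star Q: M = m − 5 log₁₀ d + 5 = 12.46 − 5·2.7466 + 5 = 3.727
ΔM = M_P − M_Q = 12.356 − (3.727) = 8.630; smaller M is more luminous → Star Q.
L ratio = 10^(0.4 |ΔM|) = 10^3.452 = 2830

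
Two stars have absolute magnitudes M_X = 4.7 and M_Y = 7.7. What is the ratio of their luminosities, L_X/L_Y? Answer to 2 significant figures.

L_X/L_Y ≈ 16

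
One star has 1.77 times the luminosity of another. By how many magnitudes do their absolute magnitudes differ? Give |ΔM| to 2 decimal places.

Pogson: ΔM = −2.5 log₁₀(ratio) = −2.5 log₁₀(1.77) = −2.5 × 0.2480 = -0.620

|ΔM| ≈ 0.62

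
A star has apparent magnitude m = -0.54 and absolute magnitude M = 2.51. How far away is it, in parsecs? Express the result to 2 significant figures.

Distance modulus: m − M = -0.54 − (2.51) = -3.050
m − M = 5 log₁₀ d − 5
log₁₀ d = (m − M)/5 + 1 = 0.3900
d = 10^0.3900 = 2.455 pc

d ≈ 2.5 pc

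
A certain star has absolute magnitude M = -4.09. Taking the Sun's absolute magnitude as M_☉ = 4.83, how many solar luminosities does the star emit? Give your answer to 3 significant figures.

M − M_☉ = -4.09 − 4.83 = -8.920
L/L_☉ = 10^(−0.4 (M − M_☉)) = 10^3.568 = 3698

L/L_☉ ≈ 3700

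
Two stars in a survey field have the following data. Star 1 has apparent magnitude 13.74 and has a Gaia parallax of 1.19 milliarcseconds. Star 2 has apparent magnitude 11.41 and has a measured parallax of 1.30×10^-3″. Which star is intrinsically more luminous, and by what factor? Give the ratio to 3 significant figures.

Star 2 is more luminous, by a factor of 7.16.

Star 1: p = 1.19 mas = 1.19×10^-3″ → d = 1/p = 840.3 pc
Star 1: M = m − 5 log₁₀ d + 5 = 13.74 − 5·2.9245 + 5 = 4.118
Star 2: d = 1/p = 1/1.30×10^-3″ = 769.2 pc
Star 2: M = m − 5 log₁₀ d + 5 = 11.41 − 5·2.8861 + 5 = 1.980
ΔM = M_1 − M_2 = 4.118 − (1.980) = 2.138; smaller M is more luminous → Star 2.
L ratio = 10^(0.4 |ΔM|) = 10^0.855 = 7.165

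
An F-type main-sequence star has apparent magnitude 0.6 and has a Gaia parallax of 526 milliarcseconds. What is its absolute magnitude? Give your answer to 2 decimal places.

p = 526 mas = 0.526″ → d = 1/p = 1.901 pc
5 log₁₀(d/10 pc) = 5 log₁₀(1.901) − 5 = -3.605
M = m − 5 log₁₀(d/10) = 0.6 + 3.605 = 4.205

M ≈ 4.20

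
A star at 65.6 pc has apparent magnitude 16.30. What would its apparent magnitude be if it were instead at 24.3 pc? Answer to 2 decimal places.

m ≈ 14.14

Flux ∝ 1/d², so Δm = 5 log₁₀(d₂/d₁) = 5 log₁₀(24.3/65.6) = -2.156
m₂ = m₁ + Δm = 16.30 + (-2.156) = 14.144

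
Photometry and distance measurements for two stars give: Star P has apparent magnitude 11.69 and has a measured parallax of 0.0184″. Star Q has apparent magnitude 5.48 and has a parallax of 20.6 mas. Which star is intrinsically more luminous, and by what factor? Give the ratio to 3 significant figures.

Star P: d = 1/p = 1/0.0184″ = 54.35 pc
Star P: M = m − 5 log₁₀ d + 5 = 11.69 − 5·1.7352 + 5 = 8.014
Star Q: p = 20.6 mas = 0.0206″ → d = 1/p = 48.54 pc
Star Q: M = m − 5 log₁₀ d + 5 = 5.48 − 5·1.6861 + 5 = 2.049
ΔM = M_P − M_Q = 8.014 − (2.049) = 5.965; smaller M is more luminous → Star Q.
L ratio = 10^(0.4 |ΔM|) = 10^2.386 = 243.2

Star Q is more luminous, by a factor of 243.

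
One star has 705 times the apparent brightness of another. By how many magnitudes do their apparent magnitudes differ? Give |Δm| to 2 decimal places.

|Δm| ≈ 7.12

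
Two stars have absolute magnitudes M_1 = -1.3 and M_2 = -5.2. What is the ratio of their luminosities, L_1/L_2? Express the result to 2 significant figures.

ΔM = M_1 − M_2 = 3.9
L_1/L_2 = 10^(−0.4 ΔM) = 10^-1.560 = 0.02754

L_1/L_2 ≈ 0.028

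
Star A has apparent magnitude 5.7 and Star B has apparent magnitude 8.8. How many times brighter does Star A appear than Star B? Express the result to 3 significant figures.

17.4

Δm = 5.7 − (8.8) = -3.1
Flux ratio = 10^(−0.4 Δm) = 10^(−0.4 × -3.1) = 10^1.240 = 17.38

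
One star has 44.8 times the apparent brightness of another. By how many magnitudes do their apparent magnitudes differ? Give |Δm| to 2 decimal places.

|Δm| ≈ 4.13

Pogson: Δm = −2.5 log₁₀(ratio) = −2.5 log₁₀(44.8) = −2.5 × 1.6513 = -4.128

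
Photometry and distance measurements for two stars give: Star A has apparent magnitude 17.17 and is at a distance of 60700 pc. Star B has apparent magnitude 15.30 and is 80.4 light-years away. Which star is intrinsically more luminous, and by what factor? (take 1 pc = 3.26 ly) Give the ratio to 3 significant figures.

Star A is more luminous, by a factor of 1.08×10^6.

Star A: M = m − 5 log₁₀ d + 5 = 17.17 − 5·4.7832 + 5 = -1.746
Star B: d = 80.4 ly / 3.26 = 24.66 pc
Star B: M = m − 5 log₁₀ d + 5 = 15.30 − 5·1.3920 + 5 = 13.340
ΔM = M_A − M_B = -1.746 − (13.340) = -15.086; smaller M is more luminous → Star A.
L ratio = 10^(0.4 |ΔM|) = 10^6.034 = 1.082×10^6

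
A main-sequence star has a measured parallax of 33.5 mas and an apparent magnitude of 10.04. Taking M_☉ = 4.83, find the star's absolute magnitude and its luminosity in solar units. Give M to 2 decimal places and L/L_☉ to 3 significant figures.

d = 1/p = 1000/33.5 mas = 29.85 pc
M = m − 5 log₁₀ d + 5 = 10.04 − 5·1.4750 + 5 = 7.665
M − M_☉ = 7.665 − 4.83 = 2.835
L/L_☉ = 10^(−0.4 × 2.835) = 0.07344

M ≈ 7.67; L/L_☉ ≈ 0.0734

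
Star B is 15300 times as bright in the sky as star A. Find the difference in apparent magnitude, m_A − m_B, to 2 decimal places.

Pogson: Δm = −2.5 log₁₀(ratio) = −2.5 log₁₀(15300) = −2.5 × 4.1847 = -10.462
Star B is brighter so has the smaller magnitude: m_A − m_B is positive.

m_A − m_B ≈ 10.46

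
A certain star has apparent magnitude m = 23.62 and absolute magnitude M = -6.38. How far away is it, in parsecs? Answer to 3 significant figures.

d ≈ 1.00×10^7 pc

μ = m − M = 30.000
m − M = 5 log₁₀ d − 5
log₁₀ d = (m − M)/5 + 1 = 7.0000
d = 10^7.0000 = 1.000×10^7 pc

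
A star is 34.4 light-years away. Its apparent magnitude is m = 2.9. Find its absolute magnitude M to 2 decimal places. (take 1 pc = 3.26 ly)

d = 34.4 ly / 3.26 = 10.55 pc
5 log₁₀(d/10 pc) = 5 log₁₀(10.55) − 5 = 0.117
M = m − 5 log₁₀(d/10) = 2.9 − 0.117 = 2.783

M ≈ 2.78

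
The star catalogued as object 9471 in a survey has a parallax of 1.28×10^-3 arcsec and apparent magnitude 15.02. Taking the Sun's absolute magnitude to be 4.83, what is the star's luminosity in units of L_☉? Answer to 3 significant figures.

L/L_☉ ≈ 0.512

d = 1/p = 1/1.28×10^-3″ = 781.2 pc
M = m − 5 log₁₀ d + 5 = 15.02 − 5·2.8928 + 5 = 5.556
M − M_☉ = 5.556 − 4.83 = 0.726
L/L_☉ = 10^(−0.4 × 0.726) = 0.5124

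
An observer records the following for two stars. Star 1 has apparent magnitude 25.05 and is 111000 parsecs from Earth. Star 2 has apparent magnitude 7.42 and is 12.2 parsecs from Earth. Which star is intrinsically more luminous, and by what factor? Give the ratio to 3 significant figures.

Star 1 is more luminous, by a factor of 7.34.

Star 1: M = m − 5 log₁₀ d + 5 = 25.05 − 5·5.0453 + 5 = 4.823
Star 2: M = m − 5 log₁₀ d + 5 = 7.42 − 5·1.0864 + 5 = 6.988
ΔM = M_1 − M_2 = 4.823 − (6.988) = -2.165; smaller M is more luminous → Star 1.
L ratio = 10^(0.4 |ΔM|) = 10^0.866 = 7.344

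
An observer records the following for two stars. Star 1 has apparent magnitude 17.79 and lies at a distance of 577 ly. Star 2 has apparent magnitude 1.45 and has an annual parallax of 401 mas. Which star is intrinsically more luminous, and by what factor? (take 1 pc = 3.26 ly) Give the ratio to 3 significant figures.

Star 2 is more luminous, by a factor of 682.

Star 1: d = 577 ly / 3.26 = 177.0 pc
Star 1: M = m − 5 log₁₀ d + 5 = 17.79 − 5·2.2480 + 5 = 11.550
Star 2: p = 401 mas = 0.401″ → d = 1/p = 2.494 pc
Star 2: M = m − 5 log₁₀ d + 5 = 1.45 − 5·0.3969 + 5 = 4.466
ΔM = M_1 − M_2 = 11.550 − (4.466) = 7.084; smaller M is more luminous → Star 2.
L ratio = 10^(0.4 |ΔM|) = 10^2.834 = 682.0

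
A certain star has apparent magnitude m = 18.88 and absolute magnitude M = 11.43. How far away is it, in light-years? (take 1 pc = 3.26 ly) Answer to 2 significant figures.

μ = m − M = 7.450
m − M = 5 log₁₀ d − 5
log₁₀ d = (m − M)/5 + 1 = 2.4900
d = 10^2.4900 = 309.0 pc
= 1007 ly

d ≈ 1000 ly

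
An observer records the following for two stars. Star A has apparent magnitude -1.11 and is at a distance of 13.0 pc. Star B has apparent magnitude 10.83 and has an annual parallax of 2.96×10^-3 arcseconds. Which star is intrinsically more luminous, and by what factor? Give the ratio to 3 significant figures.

Star A is more luminous, by a factor of 88.4.

Star A: M = m − 5 log₁₀ d + 5 = -1.11 − 5·1.1139 + 5 = -1.680
Star B: d = 1/p = 1/2.96×10^-3″ = 337.8 pc
Star B: M = m − 5 log₁₀ d + 5 = 10.83 − 5·2.5287 + 5 = 3.186
ΔM = M_A − M_B = -1.680 − (3.186) = -4.866; smaller M is more luminous → Star A.
L ratio = 10^(0.4 |ΔM|) = 10^1.946 = 88.40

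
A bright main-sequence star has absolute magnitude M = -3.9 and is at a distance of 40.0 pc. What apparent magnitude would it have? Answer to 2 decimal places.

m = M + 5 log₁₀ d − 5 = -3.9 + 5·1.6021 − 5 = -0.890

m ≈ -0.89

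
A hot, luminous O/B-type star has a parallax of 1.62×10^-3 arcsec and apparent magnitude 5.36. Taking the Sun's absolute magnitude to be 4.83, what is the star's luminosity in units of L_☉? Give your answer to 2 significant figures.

d = 1/p = 1/1.62×10^-3″ = 617.3 pc
M = m − 5 log₁₀ d + 5 = 5.36 − 5·2.7905 + 5 = -3.592
M − M_☉ = -3.592 − 4.83 = -8.422
L/L_☉ = 10^(−0.4 × -8.422) = 2339

L/L_☉ ≈ 2300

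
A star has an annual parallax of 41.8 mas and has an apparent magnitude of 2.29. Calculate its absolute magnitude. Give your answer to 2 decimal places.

p = 41.8 mas = 0.0418″ → d = 1/p = 23.92 pc
5 log₁₀(d/10 pc) = 5 log₁₀(23.92) − 5 = 1.894
M = m − 5 log₁₀(d/10) = 2.29 − 1.894 = 0.396

M ≈ 0.40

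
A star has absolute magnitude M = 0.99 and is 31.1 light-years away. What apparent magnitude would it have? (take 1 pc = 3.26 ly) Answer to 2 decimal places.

m ≈ 0.89

d = 31.1 ly / 3.26 = 9.540 pc
m = M + 5 log₁₀ d − 5 = 0.99 + 5·0.9795 − 5 = 0.888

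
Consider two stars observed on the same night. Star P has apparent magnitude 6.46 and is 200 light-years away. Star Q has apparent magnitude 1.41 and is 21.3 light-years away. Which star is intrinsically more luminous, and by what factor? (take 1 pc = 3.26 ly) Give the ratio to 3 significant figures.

Star P: d = 200 ly / 3.26 = 61.35 pc
Star P: M = m − 5 log₁₀ d + 5 = 6.46 − 5·1.7878 + 5 = 2.521
Star Q: d = 21.3 ly / 3.26 = 6.534 pc
Star Q: M = m − 5 log₁₀ d + 5 = 1.41 − 5·0.8152 + 5 = 2.334
ΔM = M_P − M_Q = 2.521 − (2.334) = 0.187; smaller M is more luminous → Star Q.
L ratio = 10^(0.4 |ΔM|) = 10^0.075 = 1.188

Star Q is more luminous, by a factor of 1.19.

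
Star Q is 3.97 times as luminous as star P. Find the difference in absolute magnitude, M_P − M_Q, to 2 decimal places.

M_P − M_Q ≈ 1.50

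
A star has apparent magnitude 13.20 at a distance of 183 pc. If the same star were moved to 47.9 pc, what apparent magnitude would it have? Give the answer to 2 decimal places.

m ≈ 10.29

Flux ∝ 1/d², so Δm = 5 log₁₀(d₂/d₁) = 5 log₁₀(47.9/183) = -2.911
m₂ = m₁ + Δm = 13.20 + (-2.911) = 10.289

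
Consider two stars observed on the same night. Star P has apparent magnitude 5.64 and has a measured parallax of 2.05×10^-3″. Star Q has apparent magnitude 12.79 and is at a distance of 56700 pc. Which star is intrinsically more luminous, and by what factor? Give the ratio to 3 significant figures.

Star Q is more luminous, by a factor of 18.6.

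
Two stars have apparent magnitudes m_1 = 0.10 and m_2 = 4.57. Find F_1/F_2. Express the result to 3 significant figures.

Magnitude difference = -4.47
Flux ratio = 10^(−0.4 Δm) = 10^(−0.4 × -4.47) = 10^1.788 = 61.38

F_1/F_2 ≈ 61.4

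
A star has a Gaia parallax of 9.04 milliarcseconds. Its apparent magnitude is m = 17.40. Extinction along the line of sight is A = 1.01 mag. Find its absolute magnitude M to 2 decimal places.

M ≈ 11.17

p = 9.04 mas = 9.04×10^-3″ → d = 1/p = 110.6 pc
5 log₁₀(d/10 pc) = 5 log₁₀(110.6) − 5 = 5.219
M = m − 5 log₁₀(d/10) − A = 17.40 − 5.219 − 1.01 = 11.171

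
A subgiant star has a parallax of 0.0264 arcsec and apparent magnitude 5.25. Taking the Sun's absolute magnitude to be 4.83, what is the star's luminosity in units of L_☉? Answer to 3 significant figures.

d = 1/p = 1/0.0264″ = 37.88 pc
M = m − 5 log₁₀ d + 5 = 5.25 − 5·1.5784 + 5 = 2.358
M − M_☉ = 2.358 − 4.83 = -2.472
L/L_☉ = 10^(−0.4 × -2.472) = 9.745

L/L_☉ ≈ 9.75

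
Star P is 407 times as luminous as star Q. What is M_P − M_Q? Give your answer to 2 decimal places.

Pogson: ΔM = −2.5 log₁₀(ratio) = −2.5 log₁₀(407) = −2.5 × 2.6096 = -6.524
Star P is brighter, so it has the smaller magnitude: the difference is negative.

M_P − M_Q ≈ -6.52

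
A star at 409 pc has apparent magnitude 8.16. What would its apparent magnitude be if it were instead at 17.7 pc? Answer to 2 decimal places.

m ≈ 1.34

Flux ∝ 1/d², so Δm = 5 log₁₀(d₂/d₁) = 5 log₁₀(17.7/409) = -6.819
m₂ = m₁ + Δm = 8.16 + (-6.819) = 1.341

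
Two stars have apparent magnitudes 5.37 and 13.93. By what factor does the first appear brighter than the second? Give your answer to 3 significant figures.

Δm = 5.37 − (13.93) = -8.56
Flux ratio = 10^(−0.4 Δm) = 10^(−0.4 × -8.56) = 10^3.424 = 2655

2650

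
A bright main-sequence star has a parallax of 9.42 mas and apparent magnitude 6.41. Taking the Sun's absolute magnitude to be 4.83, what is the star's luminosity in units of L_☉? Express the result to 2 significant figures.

L/L_☉ ≈ 26

d = 1/p = 1000/9.42 mas = 106.2 pc
M = m − 5 log₁₀ d + 5 = 6.41 − 5·2.0259 + 5 = 1.280
M − M_☉ = 1.280 − 4.83 = -3.550
L/L_☉ = 10^(−0.4 × -3.550) = 26.30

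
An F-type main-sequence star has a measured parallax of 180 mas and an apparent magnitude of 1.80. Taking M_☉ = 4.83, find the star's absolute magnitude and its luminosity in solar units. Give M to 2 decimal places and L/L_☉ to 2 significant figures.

d = 1/p = 1000/180 mas = 5.556 pc
M = m − 5 log₁₀ d + 5 = 1.80 − 5·0.7447 + 5 = 3.076
M − M_☉ = 3.076 − 4.83 = -1.754
L/L_☉ = 10^(−0.4 × -1.754) = 5.029

M ≈ 3.08; L/L_☉ ≈ 5.0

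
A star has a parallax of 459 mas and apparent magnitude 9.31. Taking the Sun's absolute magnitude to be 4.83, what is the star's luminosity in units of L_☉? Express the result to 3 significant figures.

L/L_☉ ≈ 7.66×10^-4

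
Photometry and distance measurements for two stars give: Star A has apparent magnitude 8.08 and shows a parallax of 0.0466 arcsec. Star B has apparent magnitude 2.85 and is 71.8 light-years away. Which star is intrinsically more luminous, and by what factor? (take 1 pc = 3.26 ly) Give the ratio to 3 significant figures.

Star B is more luminous, by a factor of 130.

Star A: d = 1/p = 1/0.0466″ = 21.46 pc
Star A: M = m − 5 log₁₀ d + 5 = 8.08 − 5·1.3316 + 5 = 6.422
Star B: d = 71.8 ly / 3.26 = 22.02 pc
Star B: M = m − 5 log₁₀ d + 5 = 2.85 − 5·1.3429 + 5 = 1.135
ΔM = M_A − M_B = 6.422 − (1.135) = 5.286; smaller M is more luminous → Star B.
L ratio = 10^(0.4 |ΔM|) = 10^2.115 = 130.2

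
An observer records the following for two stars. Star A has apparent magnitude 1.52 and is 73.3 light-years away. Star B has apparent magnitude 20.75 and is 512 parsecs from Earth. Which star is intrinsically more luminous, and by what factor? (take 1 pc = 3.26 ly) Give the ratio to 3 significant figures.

Star A is more luminous, by a factor of 94900.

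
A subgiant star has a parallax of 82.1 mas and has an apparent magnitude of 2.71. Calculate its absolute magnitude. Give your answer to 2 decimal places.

p = 82.1 mas = 0.0821″ → d = 1/p = 12.18 pc
5 log₁₀(d/10 pc) = 5 log₁₀(12.18) − 5 = 0.428
M = m − 5 log₁₀(d/10) = 2.71 − 0.428 = 2.282

M ≈ 2.28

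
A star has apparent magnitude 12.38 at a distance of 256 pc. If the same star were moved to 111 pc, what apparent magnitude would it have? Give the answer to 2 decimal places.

Flux ∝ 1/d², so Δm = 5 log₁₀(d₂/d₁) = 5 log₁₀(111/256) = -1.815
m₂ = m₁ + Δm = 12.38 + (-1.815) = 10.565

m ≈ 10.57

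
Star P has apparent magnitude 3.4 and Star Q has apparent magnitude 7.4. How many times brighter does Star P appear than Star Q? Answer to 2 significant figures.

40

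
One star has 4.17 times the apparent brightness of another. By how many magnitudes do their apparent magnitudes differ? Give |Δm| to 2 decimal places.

|Δm| ≈ 1.55

Pogson: Δm = −2.5 log₁₀(ratio) = −2.5 log₁₀(4.17) = −2.5 × 0.6201 = -1.550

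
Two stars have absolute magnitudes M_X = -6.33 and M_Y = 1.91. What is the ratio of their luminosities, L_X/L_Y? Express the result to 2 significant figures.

ΔM = M_X − M_Y = -8.24
L_X/L_Y = 10^(−0.4 ΔM) = 10^3.296 = 1977

L_X/L_Y ≈ 2000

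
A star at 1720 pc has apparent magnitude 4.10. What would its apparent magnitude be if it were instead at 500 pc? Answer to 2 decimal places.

m ≈ 1.42

Flux ∝ 1/d², so Δm = 5 log₁₀(d₂/d₁) = 5 log₁₀(500/1720) = -2.683
m₂ = m₁ + Δm = 4.10 + (-2.683) = 1.417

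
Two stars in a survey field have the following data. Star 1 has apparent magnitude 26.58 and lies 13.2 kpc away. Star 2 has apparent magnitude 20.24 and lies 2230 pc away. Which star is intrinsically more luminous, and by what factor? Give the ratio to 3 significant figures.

Star 2 is more luminous, by a factor of 9.81.

Star 1: d = 13.2 kpc = 13200 pc
Star 1: M = m − 5 log₁₀ d + 5 = 26.58 − 5·4.1206 + 5 = 10.977
Star 2: M = m − 5 log₁₀ d + 5 = 20.24 − 5·3.3483 + 5 = 8.498
ΔM = M_1 − M_2 = 10.977 − (8.498) = 2.479; smaller M is more luminous → Star 2.
L ratio = 10^(0.4 |ΔM|) = 10^0.991 = 9.805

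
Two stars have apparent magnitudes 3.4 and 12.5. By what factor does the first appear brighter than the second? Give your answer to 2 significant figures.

Magnitude difference = -9.1
Flux ratio = 10^(−0.4 Δm) = 10^(−0.4 × -9.1) = 10^3.640 = 4365

4400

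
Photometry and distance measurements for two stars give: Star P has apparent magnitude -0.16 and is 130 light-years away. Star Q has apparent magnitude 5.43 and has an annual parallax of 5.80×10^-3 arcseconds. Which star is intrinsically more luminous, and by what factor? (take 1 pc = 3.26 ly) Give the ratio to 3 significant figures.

Star P: d = 130 ly / 3.26 = 39.88 pc
Star P: M = m − 5 log₁₀ d + 5 = -0.16 − 5·1.6007 + 5 = -3.164
Star Q: d = 1/p = 1/5.80×10^-3″ = 172.4 pc
Star Q: M = m − 5 log₁₀ d + 5 = 5.43 − 5·2.2366 + 5 = -0.753
ΔM = M_P − M_Q = -3.164 − (-0.753) = -2.411; smaller M is more luminous → Star P.
L ratio = 10^(0.4 |ΔM|) = 10^0.964 = 9.211

Star P is more luminous, by a factor of 9.21.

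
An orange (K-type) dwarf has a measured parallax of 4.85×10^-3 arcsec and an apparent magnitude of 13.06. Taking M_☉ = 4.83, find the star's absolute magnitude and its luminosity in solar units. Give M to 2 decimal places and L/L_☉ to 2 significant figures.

d = 1/p = 1/4.85×10^-3″ = 206.2 pc
M = m − 5 log₁₀ d + 5 = 13.06 − 5·2.3143 + 5 = 6.489
M − M_☉ = 6.489 − 4.83 = 1.659
L/L_☉ = 10^(−0.4 × 1.659) = 0.2170

M ≈ 6.49; L/L_☉ ≈ 0.22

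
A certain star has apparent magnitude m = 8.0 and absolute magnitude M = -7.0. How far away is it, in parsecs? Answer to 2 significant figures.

μ = m − M = 15.000
m − M = 5 log₁₀ d − 5
log₁₀ d = (m − M)/5 + 1 = 4.0000
d = 10^4.0000 = 10000 pc

d ≈ 10000 pc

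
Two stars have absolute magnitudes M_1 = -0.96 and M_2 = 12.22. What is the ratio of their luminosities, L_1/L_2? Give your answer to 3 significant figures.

L_1/L_2 ≈ 187000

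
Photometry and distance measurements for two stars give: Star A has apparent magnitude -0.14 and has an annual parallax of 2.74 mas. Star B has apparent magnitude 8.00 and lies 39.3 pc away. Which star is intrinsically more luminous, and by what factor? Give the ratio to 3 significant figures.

Star A is more luminous, by a factor of 155000.

Star A: p = 2.74 mas = 2.74×10^-3″ → d = 1/p = 365.0 pc
Star A: M = m − 5 log₁₀ d + 5 = -0.14 − 5·2.5622 + 5 = -7.951
Star B: M = m − 5 log₁₀ d + 5 = 8.00 − 5·1.5944 + 5 = 5.028
ΔM = M_A − M_B = -7.951 − (5.028) = -12.979; smaller M is more luminous → Star A.
L ratio = 10^(0.4 |ΔM|) = 10^5.192 = 155500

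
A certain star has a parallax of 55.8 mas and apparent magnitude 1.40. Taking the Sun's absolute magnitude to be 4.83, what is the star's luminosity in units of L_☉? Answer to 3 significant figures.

d = 1/p = 1000/55.8 mas = 17.92 pc
M = m − 5 log₁₀ d + 5 = 1.40 − 5·1.2534 + 5 = 0.133
M − M_☉ = 0.133 − 4.83 = -4.697
L/L_☉ = 10^(−0.4 × -4.697) = 75.64

L/L_☉ ≈ 75.6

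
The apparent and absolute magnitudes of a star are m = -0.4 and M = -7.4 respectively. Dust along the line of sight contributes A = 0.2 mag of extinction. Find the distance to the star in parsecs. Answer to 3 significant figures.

d ≈ 229 pc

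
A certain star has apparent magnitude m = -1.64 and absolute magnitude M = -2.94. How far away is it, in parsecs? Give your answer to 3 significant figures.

d ≈ 18.2 pc

Distance modulus: m − M = -1.64 − (-2.94) = 1.300
m − M = 5 log₁₀ d − 5
log₁₀ d = (m − M)/5 + 1 = 1.2600
d = 10^1.2600 = 18.20 pc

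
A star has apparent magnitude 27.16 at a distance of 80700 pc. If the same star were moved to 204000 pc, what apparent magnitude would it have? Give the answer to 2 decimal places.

m ≈ 29.17

Flux ∝ 1/d², so Δm = 5 log₁₀(d₂/d₁) = 5 log₁₀(204000/80700) = 2.014
m₂ = m₁ + Δm = 27.16 + (2.014) = 29.174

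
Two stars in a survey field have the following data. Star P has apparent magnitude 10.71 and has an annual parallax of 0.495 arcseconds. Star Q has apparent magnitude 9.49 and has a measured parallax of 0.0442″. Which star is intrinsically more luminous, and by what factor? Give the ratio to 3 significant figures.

Star Q is more luminous, by a factor of 386.

Star P: d = 1/p = 1/0.495″ = 2.020 pc
Star P: M = m − 5 log₁₀ d + 5 = 10.71 − 5·0.3054 + 5 = 14.183
Star Q: d = 1/p = 1/0.0442″ = 22.62 pc
Star Q: M = m − 5 log₁₀ d + 5 = 9.49 − 5·1.3546 + 5 = 7.717
ΔM = M_P − M_Q = 14.183 − (7.717) = 6.466; smaller M is more luminous → Star Q.
L ratio = 10^(0.4 |ΔM|) = 10^2.586 = 385.8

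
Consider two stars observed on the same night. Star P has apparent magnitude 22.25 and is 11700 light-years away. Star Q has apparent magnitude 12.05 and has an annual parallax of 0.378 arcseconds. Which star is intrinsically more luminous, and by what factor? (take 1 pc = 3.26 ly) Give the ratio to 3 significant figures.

Star P is more luminous, by a factor of 153.

Star P: d = 11700 ly / 3.26 = 3589 pc
Star P: M = m − 5 log₁₀ d + 5 = 22.25 − 5·3.5550 + 5 = 9.475
Star Q: d = 1/p = 1/0.378″ = 2.646 pc
Star Q: M = m − 5 log₁₀ d + 5 = 12.05 − 5·0.4225 + 5 = 14.937
ΔM = M_P − M_Q = 9.475 − (14.937) = -5.462; smaller M is more luminous → Star P.
L ratio = 10^(0.4 |ΔM|) = 10^2.185 = 153.1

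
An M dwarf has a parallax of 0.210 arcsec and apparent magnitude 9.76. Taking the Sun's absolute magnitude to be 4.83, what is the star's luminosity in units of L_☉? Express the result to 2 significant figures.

d = 1/p = 1/0.210″ = 4.762 pc
M = m − 5 log₁₀ d + 5 = 9.76 − 5·0.6778 + 5 = 11.371
M − M_☉ = 11.371 − 4.83 = 6.541
L/L_☉ = 10^(−0.4 × 6.541) = 2.419×10^-3

L/L_☉ ≈ 2.4×10^-3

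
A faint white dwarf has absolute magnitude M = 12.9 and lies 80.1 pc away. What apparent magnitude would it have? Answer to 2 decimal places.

m = M + 5 log₁₀ d − 5 = 12.9 + 5·1.9036 − 5 = 17.418

m ≈ 17.42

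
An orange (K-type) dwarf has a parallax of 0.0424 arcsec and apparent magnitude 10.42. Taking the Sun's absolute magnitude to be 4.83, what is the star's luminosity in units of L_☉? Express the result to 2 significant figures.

L/L_☉ ≈ 0.032

d = 1/p = 1/0.0424″ = 23.58 pc
M = m − 5 log₁₀ d + 5 = 10.42 − 5·1.3726 + 5 = 8.557
M − M_☉ = 8.557 − 4.83 = 3.727
L/L_☉ = 10^(−0.4 × 3.727) = 0.03230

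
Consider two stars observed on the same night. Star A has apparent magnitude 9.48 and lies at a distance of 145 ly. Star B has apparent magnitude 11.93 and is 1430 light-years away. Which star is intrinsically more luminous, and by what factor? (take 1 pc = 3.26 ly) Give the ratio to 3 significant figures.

Star A: d = 145 ly / 3.26 = 44.48 pc
Star A: M = m − 5 log₁₀ d + 5 = 9.48 − 5·1.6482 + 5 = 6.239
Star B: d = 1430 ly / 3.26 = 438.7 pc
Star B: M = m − 5 log₁₀ d + 5 = 11.93 − 5·2.6421 + 5 = 3.719
ΔM = M_A − M_B = 6.239 − (3.719) = 2.520; smaller M is more luminous → Star B.
L ratio = 10^(0.4 |ΔM|) = 10^1.008 = 10.18

Star B is more luminous, by a factor of 10.2.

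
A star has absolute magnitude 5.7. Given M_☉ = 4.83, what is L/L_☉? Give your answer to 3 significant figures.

M − M_☉ = 5.7 − 4.83 = 0.870
L/L_☉ = 10^(−0.4 (M − M_☉)) = 10^-0.348 = 0.4487

L/L_☉ ≈ 0.449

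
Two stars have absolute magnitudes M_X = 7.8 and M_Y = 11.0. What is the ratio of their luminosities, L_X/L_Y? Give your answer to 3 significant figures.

L_X/L_Y ≈ 19.1

ΔM = M_X − M_Y = -3.2
L_X/L_Y = 10^(−0.4 ΔM) = 10^1.280 = 19.05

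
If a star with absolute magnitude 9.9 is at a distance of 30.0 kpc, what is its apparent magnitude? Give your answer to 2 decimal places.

d = 30.0 kpc = 30000 pc
m = M + 5 log₁₀ d − 5 = 9.9 + 5·4.4771 − 5 = 27.286

m ≈ 27.29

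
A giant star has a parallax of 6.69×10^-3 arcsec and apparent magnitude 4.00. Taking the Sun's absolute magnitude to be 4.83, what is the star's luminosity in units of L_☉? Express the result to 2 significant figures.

d = 1/p = 1/6.69×10^-3″ = 149.5 pc
M = m − 5 log₁₀ d + 5 = 4.00 − 5·2.1746 + 5 = -1.873
M − M_☉ = -1.873 − 4.83 = -6.703
L/L_☉ = 10^(−0.4 × -6.703) = 479.9

L/L_☉ ≈ 480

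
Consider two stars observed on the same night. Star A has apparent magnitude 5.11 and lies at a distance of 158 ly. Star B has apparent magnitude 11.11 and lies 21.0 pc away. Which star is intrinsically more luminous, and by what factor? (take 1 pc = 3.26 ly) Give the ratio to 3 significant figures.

Star A is more luminous, by a factor of 1340.

Star A: d = 158 ly / 3.26 = 48.47 pc
Star A: M = m − 5 log₁₀ d + 5 = 5.11 − 5·1.6854 + 5 = 1.683
Star B: M = m − 5 log₁₀ d + 5 = 11.11 − 5·1.3222 + 5 = 9.499
ΔM = M_A − M_B = 1.683 − (9.499) = -7.816; smaller M is more luminous → Star A.
L ratio = 10^(0.4 |ΔM|) = 10^3.126 = 1338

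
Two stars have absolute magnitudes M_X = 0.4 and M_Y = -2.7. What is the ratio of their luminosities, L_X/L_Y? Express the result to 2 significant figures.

L_X/L_Y ≈ 0.058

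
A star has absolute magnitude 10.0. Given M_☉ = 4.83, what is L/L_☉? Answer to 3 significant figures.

L/L_☉ ≈ 8.55×10^-3

M − M_☉ = 10.0 − 4.83 = 5.170
L/L_☉ = 10^(−0.4 (M − M_☉)) = 10^-2.068 = 8.551×10^-3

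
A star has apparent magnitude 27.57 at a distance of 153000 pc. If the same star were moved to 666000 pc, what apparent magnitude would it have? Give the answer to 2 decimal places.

m ≈ 30.76

Flux ∝ 1/d², so Δm = 5 log₁₀(d₂/d₁) = 5 log₁₀(666000/153000) = 3.194
m₂ = m₁ + Δm = 27.57 + (3.194) = 30.764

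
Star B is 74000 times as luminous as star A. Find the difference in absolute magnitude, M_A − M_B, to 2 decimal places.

M_A − M_B ≈ 12.17

Pogson: ΔM = −2.5 log₁₀(ratio) = −2.5 log₁₀(74000) = −2.5 × 4.8692 = -12.173
Star B is brighter so has the smaller magnitude: M_A − M_B is positive.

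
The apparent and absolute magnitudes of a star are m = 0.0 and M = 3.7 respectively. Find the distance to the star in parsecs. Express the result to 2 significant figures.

d ≈ 1.8 pc

Distance modulus: m − M = 0.0 − (3.7) = -3.700
m − M = 5 log₁₀ d − 5
log₁₀ d = (m − M)/5 + 1 = 0.2600
d = 10^0.2600 = 1.820 pc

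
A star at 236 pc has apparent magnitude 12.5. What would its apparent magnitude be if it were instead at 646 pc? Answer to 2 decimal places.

Flux ∝ 1/d², so Δm = 5 log₁₀(d₂/d₁) = 5 log₁₀(646/236) = 2.187
m₂ = m₁ + Δm = 12.5 + (2.187) = 14.687

m ≈ 14.69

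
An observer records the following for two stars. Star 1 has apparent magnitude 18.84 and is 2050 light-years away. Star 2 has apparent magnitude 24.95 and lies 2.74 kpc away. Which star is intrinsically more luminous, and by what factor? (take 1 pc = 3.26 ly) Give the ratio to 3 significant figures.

Star 1 is more luminous, by a factor of 14.6.

Star 1: d = 2050 ly / 3.26 = 628.8 pc
Star 1: M = m − 5 log₁₀ d + 5 = 18.84 − 5·2.7985 + 5 = 9.847
Star 2: d = 2.74 kpc = 2740 pc
Star 2: M = m − 5 log₁₀ d + 5 = 24.95 − 5·3.4378 + 5 = 12.761
ΔM = M_1 − M_2 = 9.847 − (12.761) = -2.914; smaller M is more luminous → Star 1.
L ratio = 10^(0.4 |ΔM|) = 10^1.166 = 14.64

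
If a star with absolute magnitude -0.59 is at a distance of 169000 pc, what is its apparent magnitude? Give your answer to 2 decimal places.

m ≈ 20.55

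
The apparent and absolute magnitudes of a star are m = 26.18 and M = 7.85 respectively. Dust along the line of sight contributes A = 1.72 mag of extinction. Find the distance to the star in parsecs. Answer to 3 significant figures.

d ≈ 21000 pc

m − M = 5 log₁₀(d/10 pc) + A  ⇒  26.18 − (7.85) − 1.72 = 5 log₁₀(d/10)
16.610 = 5 log₁₀(d/10)
log₁₀ d = (m − M − A)/5 + 1 = 4.3220
d = 10^4.3220 = 20990 pc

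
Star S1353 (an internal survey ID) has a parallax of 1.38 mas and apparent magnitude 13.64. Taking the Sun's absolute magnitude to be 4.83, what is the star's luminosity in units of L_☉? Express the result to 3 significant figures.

L/L_☉ ≈ 1.57

d = 1/p = 1000/1.38 mas = 724.6 pc
M = m − 5 log₁₀ d + 5 = 13.64 − 5·2.8601 + 5 = 4.339
M − M_☉ = 4.339 − 4.83 = -0.491
L/L_☉ = 10^(−0.4 × -0.491) = 1.571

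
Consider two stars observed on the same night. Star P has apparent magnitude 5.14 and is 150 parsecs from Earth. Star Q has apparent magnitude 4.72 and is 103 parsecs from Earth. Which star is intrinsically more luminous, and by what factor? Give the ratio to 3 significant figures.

Star P is more luminous, by a factor of 1.44.

Star P: M = m − 5 log₁₀ d + 5 = 5.14 − 5·2.1761 + 5 = -0.740
Star Q: M = m − 5 log₁₀ d + 5 = 4.72 − 5·2.0128 + 5 = -0.344
ΔM = M_P − M_Q = -0.740 − (-0.344) = -0.396; smaller M is more luminous → Star P.
L ratio = 10^(0.4 |ΔM|) = 10^0.159 = 1.440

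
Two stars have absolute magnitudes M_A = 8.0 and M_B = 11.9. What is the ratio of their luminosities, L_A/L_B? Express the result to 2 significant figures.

L_A/L_B ≈ 36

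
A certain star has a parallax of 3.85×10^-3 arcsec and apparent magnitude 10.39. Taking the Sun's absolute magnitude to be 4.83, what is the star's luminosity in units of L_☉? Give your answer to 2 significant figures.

L/L_☉ ≈ 4.0

d = 1/p = 1/3.85×10^-3″ = 259.7 pc
M = m − 5 log₁₀ d + 5 = 10.39 − 5·2.4145 + 5 = 3.317
M − M_☉ = 3.317 − 4.83 = -1.513
L/L_☉ = 10^(−0.4 × -1.513) = 4.028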